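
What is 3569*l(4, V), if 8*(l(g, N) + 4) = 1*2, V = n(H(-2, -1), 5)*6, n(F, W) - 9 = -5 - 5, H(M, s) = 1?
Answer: -53535/4 ≈ -13384.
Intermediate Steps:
n(F, W) = -1 (n(F, W) = 9 + (-5 - 5) = 9 - 10 = -1)
V = -6 (V = -1*6 = -6)
l(g, N) = -15/4 (l(g, N) = -4 + (1*2)/8 = -4 + (⅛)*2 = -4 + ¼ = -15/4)
3569*l(4, V) = 3569*(-15/4) = -53535/4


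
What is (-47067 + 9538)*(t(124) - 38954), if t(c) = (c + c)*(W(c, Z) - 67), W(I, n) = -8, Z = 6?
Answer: 2159944066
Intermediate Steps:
t(c) = -150*c (t(c) = (c + c)*(-8 - 67) = (2*c)*(-75) = -150*c)
(-47067 + 9538)*(t(124) - 38954) = (-47067 + 9538)*(-150*124 - 38954) = -37529*(-18600 - 38954) = -37529*(-57554) = 2159944066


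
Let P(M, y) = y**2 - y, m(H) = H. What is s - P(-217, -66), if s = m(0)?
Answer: -4422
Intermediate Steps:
s = 0
s - P(-217, -66) = 0 - (-66)*(-1 - 66) = 0 - (-66)*(-67) = 0 - 1*4422 = 0 - 4422 = -4422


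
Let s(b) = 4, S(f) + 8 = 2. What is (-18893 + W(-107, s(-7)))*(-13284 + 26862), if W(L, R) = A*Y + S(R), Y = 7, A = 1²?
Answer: -256515576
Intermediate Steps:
S(f) = -6 (S(f) = -8 + 2 = -6)
A = 1
W(L, R) = 1 (W(L, R) = 1*7 - 6 = 7 - 6 = 1)
(-18893 + W(-107, s(-7)))*(-13284 + 26862) = (-18893 + 1)*(-13284 + 26862) = -18892*13578 = -256515576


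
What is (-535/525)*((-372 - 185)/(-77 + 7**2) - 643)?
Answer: 1866829/2940 ≈ 634.98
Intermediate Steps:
(-535/525)*((-372 - 185)/(-77 + 7**2) - 643) = (-535*1/525)*(-557/(-77 + 49) - 643) = -107*(-557/(-28) - 643)/105 = -107*(-557*(-1/28) - 643)/105 = -107*(557/28 - 643)/105 = -107/105*(-17447/28) = 1866829/2940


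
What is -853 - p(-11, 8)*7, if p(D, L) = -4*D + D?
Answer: -1084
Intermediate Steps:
p(D, L) = -3*D
-853 - p(-11, 8)*7 = -853 - (-3*(-11))*7 = -853 - 33*7 = -853 - 1*231 = -853 - 231 = -1084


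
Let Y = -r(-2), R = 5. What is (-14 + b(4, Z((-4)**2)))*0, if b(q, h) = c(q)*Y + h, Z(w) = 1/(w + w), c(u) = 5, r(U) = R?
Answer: 0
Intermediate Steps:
r(U) = 5
Y = -5 (Y = -1*5 = -5)
Z(w) = 1/(2*w)
b(q, h) = -25 + h (b(q, h) = 5*(-5) + h = -25 + h)
(-14 + b(4, Z((-4)**2)))*0 = (-14 + (-25 + 1/(2*((-4)**2))))*0 = (-14 + (-25 + (1/2)/16))*0 = (-14 + (-25 + (1/2)*(1/16)))*0 = (-14 + (-25 + 1/32))*0 = (-14 - 799/32)*0 = -1247/32*0 = 0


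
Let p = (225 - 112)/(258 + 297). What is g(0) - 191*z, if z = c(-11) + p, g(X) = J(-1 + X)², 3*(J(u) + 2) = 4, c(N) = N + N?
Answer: 6932321/1665 ≈ 4163.6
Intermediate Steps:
c(N) = 2*N
p = 113/555 ≈ 0.20360
J(u) = -⅔ (J(u) = -2 + (⅓)*4 = -2 + 4/3 = -⅔)
g(X) = 4/9 (g(X) = (-⅔)² = 4/9)
z = -12097/555 (z = 2*(-11) + 113/555 = -22 + 113/555 = -12097/555 ≈ -21.796)
g(0) - 191*z = 4/9 - 191*(-12097/555) = 4/9 + 2310527/555 = 6932321/1665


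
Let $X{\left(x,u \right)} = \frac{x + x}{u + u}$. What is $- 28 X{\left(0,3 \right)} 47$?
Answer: $0$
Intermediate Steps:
$X{\left(x,u \right)} = \frac{x}{u}$ ($X{\left(x,u \right)} = \frac{2 x}{2 u} = 2 x \frac{1}{2 u} = \frac{x}{u}$)
$- 28 X{\left(0,3 \right)} 47 = - 28 \cdot \frac{0}{3} \cdot 47 = - 28 \cdot 0 \cdot \frac{1}{3} \cdot 47 = \left(-28\right) 0 \cdot 47 = 0 \cdot 47 = 0$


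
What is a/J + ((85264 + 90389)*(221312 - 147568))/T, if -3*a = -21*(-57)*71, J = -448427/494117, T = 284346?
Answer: 77689396825967/1011971617 ≈ 76770.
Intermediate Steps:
J = -448427/494117 (J = -448427*1/494117 = -448427/494117 ≈ -0.90753)
a = -28329 (a = -(-21*(-57))*71/3 = -399*71 = -1/3*84987 = -28329)
a/J + ((85264 + 90389)*(221312 - 147568))/T = -28329/(-448427/494117) + ((85264 + 90389)*(221312 - 147568))/284346 = -28329*(-494117/448427) + (175653*73744)*(1/284346) = 1999691499/64061 + 12953354832*(1/284346) = 1999691499/64061 + 719630824/15797 = 77689396825967/1011971617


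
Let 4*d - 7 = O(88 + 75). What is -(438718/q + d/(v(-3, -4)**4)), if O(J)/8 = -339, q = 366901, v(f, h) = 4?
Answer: 543219973/375706624 ≈ 1.4459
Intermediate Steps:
O(J) = -2712 (O(J) = 8*(-339) = -2712)
d = -2705/4 (d = 7/4 + (1/4)*(-2712) = 7/4 - 678 = -2705/4 ≈ -676.25)
-(438718/q + d/(v(-3, -4)**4)) = -(438718/366901 - 2705/(4*(4**4))) = -(438718*(1/366901) - 2705/4/256) = -(438718/366901 - 2705/4*1/256) = -(438718/366901 - 2705/1024) = -1*(-543219973/375706624) = 543219973/375706624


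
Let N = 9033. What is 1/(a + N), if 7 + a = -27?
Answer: 1/8999 ≈ 0.00011112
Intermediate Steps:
a = -34 (a = -7 - 27 = -34)
1/(a + N) = 1/(-34 + 9033) = 1/8999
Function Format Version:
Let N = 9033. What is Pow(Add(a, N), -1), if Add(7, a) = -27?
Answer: Rational(1, 8999) ≈ 0.00011112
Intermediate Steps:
a = -34 (a = Add(-7, -27) = -34)
Pow(Add(a, N), -1) = Pow(Add(-34, 9033), -1) = Pow(8999, -1) = Rational(1, 8999)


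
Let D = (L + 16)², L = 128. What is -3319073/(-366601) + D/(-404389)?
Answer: 1334594773061/148249411789 ≈ 9.0024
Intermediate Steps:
D = 20736 (D = (128 + 16)² = 144² = 20736)
-3319073/(-366601) + D/(-404389) = -3319073/(-366601) + 20736/(-404389) = -3319073*(-1/366601) + 20736*(-1/404389) = 3319073/366601 - 20736/404389 = 1334594773061/148249411789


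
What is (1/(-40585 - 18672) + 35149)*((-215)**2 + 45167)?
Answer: 190353477694464/59257 ≈ 3.2123e+9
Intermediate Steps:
(1/(-40585 - 18672) + 35149)*((-215)**2 + 45167) = (1/(-59257) + 35149)*(46225 + 45167) = (-1/59257 + 35149)*91392 = (2082824292/59257)*91392 = 190353477694464/59257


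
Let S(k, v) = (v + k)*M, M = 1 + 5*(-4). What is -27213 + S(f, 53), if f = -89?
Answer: -26529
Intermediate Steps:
M = -19 (M = 1 - 20 = -19)
S(k, v) = -19*k - 19*v (S(k, v) = (v + k)*(-19) = (k + v)*(-19) = -19*k - 19*v)
-27213 + S(f, 53) = -27213 + (-19*(-89) - 19*53) = -27213 + (1691 - 1007) = -27213 + 684 = -26529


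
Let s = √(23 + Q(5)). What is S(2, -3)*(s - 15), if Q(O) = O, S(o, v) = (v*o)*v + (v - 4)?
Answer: -165 + 22*√7 ≈ -106.79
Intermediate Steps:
S(o, v) = -4 + v + o*v² (S(o, v) = (o*v)*v + (-4 + v) = o*v² + (-4 + v) = -4 + v + o*v²)
s = 2*√7 (s = √(23 + 5) = √28 = 2*√7 ≈ 5.2915)
S(2, -3)*(s - 15) = (-4 - 3 + 2*(-3)²)*(2*√7 - 15) = (-4 - 3 + 2*9)*(-15 + 2*√7) = (-4 - 3 + 18)*(-15 + 2*√7) = 11*(-15 + 2*√7) = -165 + 22*√7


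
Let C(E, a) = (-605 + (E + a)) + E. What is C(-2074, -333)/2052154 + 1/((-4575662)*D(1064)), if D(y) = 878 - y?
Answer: -166482919123/67174351235628 ≈ -0.0024784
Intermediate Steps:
C(E, a) = -605 + a + 2*E (C(E, a) = (-605 + E + a) + E = -605 + a + 2*E)
C(-2074, -333)/2052154 + 1/((-4575662)*D(1064)) = (-605 - 333 + 2*(-2074))/2052154 + 1/((-4575662)*(878 - 1*1064)) = (-605 - 333 - 4148)*(1/2052154) - 1/(4575662*(878 - 1064)) = -5086*1/2052154 - 1/4575662/(-186) = -2543/1026077 - 1/4575662*(-1/186) = -2543/1026077 + 1/851073132 = -166482919123/67174351235628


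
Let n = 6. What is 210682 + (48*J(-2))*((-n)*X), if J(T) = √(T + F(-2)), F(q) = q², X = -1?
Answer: 210682 + 288*√2 ≈ 2.1109e+5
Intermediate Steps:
J(T) = √(4 + T) (J(T) = √(T + (-2)²) = √(T + 4) = √(4 + T))
210682 + (48*J(-2))*((-n)*X) = 210682 + (48*√(4 - 2))*(-1*6*(-1)) = 210682 + (48*√2)*(-6*(-1)) = 210682 + (48*√2)*6 = 210682 + 288*√2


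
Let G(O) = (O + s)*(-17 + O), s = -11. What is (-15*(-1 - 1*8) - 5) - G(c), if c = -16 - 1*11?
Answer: -1542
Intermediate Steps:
c = -27 (c = -16 - 11 = -27)
G(O) = (-17 + O)*(-11 + O) (G(O) = (O - 11)*(-17 + O) = (-11 + O)*(-17 + O) = (-17 + O)*(-11 + O))
(-15*(-1 - 1*8) - 5) - G(c) = (-15*(-1 - 1*8) - 5) - (187 + (-27)² - 28*(-27)) = (-15*(-1 - 8) - 5) - (187 + 729 + 756) = (-15*(-9) - 5) - 1*1672 = (135 - 5) - 1672 = 130 - 1672 = -1542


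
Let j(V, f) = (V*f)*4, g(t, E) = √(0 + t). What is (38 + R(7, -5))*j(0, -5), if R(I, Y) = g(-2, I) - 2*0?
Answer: 0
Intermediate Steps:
g(t, E) = √t
j(V, f) = 4*V*f
R(I, Y) = I*√2 (R(I, Y) = √(-2) - 2*0 = I*√2 + 0 = I*√2)
(38 + R(7, -5))*j(0, -5) = (38 + I*√2)*(4*0*(-5)) = (38 + I*√2)*0 = 0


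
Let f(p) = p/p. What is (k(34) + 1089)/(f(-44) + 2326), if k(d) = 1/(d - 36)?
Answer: 2177/4654 ≈ 0.46777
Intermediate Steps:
f(p) = 1
k(d) = 1/(-36 + d)
(k(34) + 1089)/(f(-44) + 2326) = (1/(-36 + 34) + 1089)/(1 + 2326) = (1/(-2) + 1089)/2327 = (-1/2 + 1089)*(1/2327) = (2177/2)*(1/2327) = 2177/4654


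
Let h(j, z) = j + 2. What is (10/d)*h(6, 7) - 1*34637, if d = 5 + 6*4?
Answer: -1004393/29 ≈ -34634.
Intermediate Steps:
d = 29 (d = 5 + 24 = 29)
h(j, z) = 2 + j
(10/d)*h(6, 7) - 1*34637 = (10/29)*(2 + 6) - 1*34637 = (10*(1/29))*8 - 34637 = (10/29)*8 - 34637 = 80/29 - 34637 = -1004393/29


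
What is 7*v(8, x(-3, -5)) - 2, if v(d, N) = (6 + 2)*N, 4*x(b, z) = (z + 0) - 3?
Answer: -114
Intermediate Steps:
x(b, z) = -¾ + z/4 (x(b, z) = ((z + 0) - 3)/4 = (z - 3)/4 = (-3 + z)/4 = -¾ + z/4)
v(d, N) = 8*N
7*v(8, x(-3, -5)) - 2 = 7*(8*(-¾ + (¼)*(-5))) - 2 = 7*(8*(-¾ - 5/4)) - 2 = 7*(8*(-2)) - 2 = 7*(-16) - 2 = -112 - 2 = -114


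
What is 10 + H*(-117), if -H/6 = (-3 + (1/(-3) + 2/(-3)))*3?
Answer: -8414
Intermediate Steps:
H = 72 (H = -6*(-3 + (1/(-3) + 2/(-3)))*3 = -6*(-3 + (1*(-⅓) + 2*(-⅓)))*3 = -6*(-3 + (-⅓ - ⅔))*3 = -6*(-3 - 1)*3 = -(-24)*3 = -6*(-12) = 72)
10 + H*(-117) = 10 + 72*(-117) = 10 - 8424 = -8414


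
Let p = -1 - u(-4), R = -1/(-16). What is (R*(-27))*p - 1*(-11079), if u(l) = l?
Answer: 177183/16 ≈ 11074.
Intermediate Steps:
R = 1/16 (R = -1*(-1/16) = 1/16 ≈ 0.062500)
p = 3 (p = -1 - 1*(-4) = -1 + 4 = 3)
(R*(-27))*p - 1*(-11079) = ((1/16)*(-27))*3 - 1*(-11079) = -27/16*3 + 11079 = -81/16 + 11079 = 177183/16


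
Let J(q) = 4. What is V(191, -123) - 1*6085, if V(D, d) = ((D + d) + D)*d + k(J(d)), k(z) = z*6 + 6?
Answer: -37912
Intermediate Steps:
k(z) = 6 + 6*z (k(z) = 6*z + 6 = 6 + 6*z)
V(D, d) = 30 + d*(d + 2*D) (V(D, d) = ((D + d) + D)*d + (6 + 6*4) = (d + 2*D)*d + (6 + 24) = d*(d + 2*D) + 30 = 30 + d*(d + 2*D))
V(191, -123) - 1*6085 = (30 + (-123)² + 2*191*(-123)) - 1*6085 = (30 + 15129 - 46986) - 6085 = -31827 - 6085 = -37912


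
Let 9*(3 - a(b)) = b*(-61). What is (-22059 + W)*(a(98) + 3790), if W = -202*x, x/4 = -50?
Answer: 735749215/9 ≈ 8.1750e+7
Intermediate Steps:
x = -200 (x = 4*(-50) = -200)
W = 40400 (W = -202*(-200) = 40400)
a(b) = 3 + 61*b/9 (a(b) = 3 - b*(-61)/9 = 3 - (-61)*b/9 = 3 + 61*b/9)
(-22059 + W)*(a(98) + 3790) = (-22059 + 40400)*((3 + (61/9)*98) + 3790) = 18341*((3 + 5978/9) + 3790) = 18341*(6005/9 + 3790) = 18341*(40115/9) = 735749215/9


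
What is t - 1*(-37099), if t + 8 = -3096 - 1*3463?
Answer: 30532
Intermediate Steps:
t = -6567 (t = -8 + (-3096 - 1*3463) = -8 + (-3096 - 3463) = -8 - 6559 = -6567)
t - 1*(-37099) = -6567 - 1*(-37099) = -6567 + 37099 = 30532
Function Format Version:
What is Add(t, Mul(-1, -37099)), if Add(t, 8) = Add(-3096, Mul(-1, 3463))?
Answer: 30532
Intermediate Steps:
t = -6567 (t = Add(-8, Add(-3096, Mul(-1, 3463))) = Add(-8, Add(-3096, -3463)) = Add(-8, -6559) = -6567)
Add(t, Mul(-1, -37099)) = Add(-6567, Mul(-1, -37099)) = Add(-6567, 37099) = 30532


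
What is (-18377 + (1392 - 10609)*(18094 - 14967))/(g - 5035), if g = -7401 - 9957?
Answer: 28839936/22393 ≈ 1287.9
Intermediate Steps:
g = -17358
(-18377 + (1392 - 10609)*(18094 - 14967))/(g - 5035) = (-18377 + (1392 - 10609)*(18094 - 14967))/(-17358 - 5035) = (-18377 - 9217*3127)/(-22393) = (-18377 - 28821559)*(-1/22393) = -28839936*(-1/22393) = 28839936/22393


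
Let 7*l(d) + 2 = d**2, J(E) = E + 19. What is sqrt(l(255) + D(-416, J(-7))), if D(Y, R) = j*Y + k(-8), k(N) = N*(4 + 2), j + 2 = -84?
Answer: sqrt(45017) ≈ 212.17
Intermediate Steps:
j = -86 (j = -2 - 84 = -86)
J(E) = 19 + E
k(N) = 6*N (k(N) = N*6 = 6*N)
D(Y, R) = -48 - 86*Y (D(Y, R) = -86*Y + 6*(-8) = -86*Y - 48 = -48 - 86*Y)
l(d) = -2/7 + d**2/7
sqrt(l(255) + D(-416, J(-7))) = sqrt((-2/7 + (1/7)*255**2) + (-48 - 86*(-416))) = sqrt((-2/7 + (1/7)*65025) + (-48 + 35776)) = sqrt((-2/7 + 65025/7) + 35728) = sqrt(9289 + 35728) = sqrt(45017)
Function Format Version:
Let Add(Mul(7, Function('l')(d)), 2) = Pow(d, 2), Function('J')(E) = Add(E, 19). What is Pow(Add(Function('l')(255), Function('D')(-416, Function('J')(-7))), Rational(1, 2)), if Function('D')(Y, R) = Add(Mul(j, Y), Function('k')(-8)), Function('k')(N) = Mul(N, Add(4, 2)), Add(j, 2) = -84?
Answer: Pow(45017, Rational(1, 2)) ≈ 212.17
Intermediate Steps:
j = -86 (j = Add(-2, -84) = -86)
Function('J')(E) = Add(19, E)
Function('k')(N) = Mul(6, N) (Function('k')(N) = Mul(N, 6) = Mul(6, N))
Function('D')(Y, R) = Add(-48, Mul(-86, Y)) (Function('D')(Y, R) = Add(Mul(-86, Y), Mul(6, -8)) = Add(Mul(-86, Y), -48) = Add(-48, Mul(-86, Y)))
Function('l')(d) = Add(Rational(-2, 7), Mul(Rational(1, 7), Pow(d, 2)))
Pow(Add(Function('l')(255), Function('D')(-416, Function('J')(-7))), Rational(1, 2)) = Pow(Add(Add(Rational(-2, 7), Mul(Rational(1, 7), Pow(255, 2))), Add(-48, Mul(-86, -416))), Rational(1, 2)) = Pow(Add(Add(Rational(-2, 7), Mul(Rational(1, 7), 65025)), Add(-48, 35776)), Rational(1, 2)) = Pow(Add(Add(Rational(-2, 7), Rational(65025, 7)), 35728), Rational(1, 2)) = Pow(Add(9289, 35728), Rational(1, 2)) = Pow(45017, Rational(1, 2))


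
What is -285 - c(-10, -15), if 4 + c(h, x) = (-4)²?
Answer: -297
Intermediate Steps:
c(h, x) = 12 (c(h, x) = -4 + (-4)² = -4 + 16 = 12)
-285 - c(-10, -15) = -285 - 1*12 = -285 - 12 = -297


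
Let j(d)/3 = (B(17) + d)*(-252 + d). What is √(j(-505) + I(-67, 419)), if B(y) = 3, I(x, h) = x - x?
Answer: √1140042 ≈ 1067.7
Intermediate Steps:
I(x, h) = 0
j(d) = 3*(-252 + d)*(3 + d) (j(d) = 3*((3 + d)*(-252 + d)) = 3*((-252 + d)*(3 + d)) = 3*(-252 + d)*(3 + d))
√(j(-505) + I(-67, 419)) = √((-2268 - 747*(-505) + 3*(-505)²) + 0) = √((-2268 + 377235 + 3*255025) + 0) = √((-2268 + 377235 + 765075) + 0) = √(1140042 + 0) = √1140042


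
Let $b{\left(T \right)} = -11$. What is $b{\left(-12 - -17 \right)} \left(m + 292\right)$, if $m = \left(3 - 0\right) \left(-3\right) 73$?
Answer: $4015$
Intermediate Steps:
$m = -657$ ($m = \left(3 + 0\right) \left(-3\right) 73 = 3 \left(-3\right) 73 = \left(-9\right) 73 = -657$)
$b{\left(-12 - -17 \right)} \left(m + 292\right) = - 11 \left(-657 + 292\right) = \left(-11\right) \left(-365\right) = 4015$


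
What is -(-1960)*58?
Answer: 113680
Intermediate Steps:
-(-1960)*58 = -5*(-22736) = 113680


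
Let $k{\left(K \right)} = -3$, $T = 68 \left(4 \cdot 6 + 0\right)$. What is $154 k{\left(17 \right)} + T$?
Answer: $1170$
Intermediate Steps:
$T = 1632$ ($T = 68 \left(24 + 0\right) = 68 \cdot 24 = 1632$)
$154 k{\left(17 \right)} + T = 154 \left(-3\right) + 1632 = -462 + 1632 = 1170$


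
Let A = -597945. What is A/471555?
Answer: -39863/31437 ≈ -1.2680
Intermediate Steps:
A/471555 = -597945/471555 = -597945*1/471555 = -39863/31437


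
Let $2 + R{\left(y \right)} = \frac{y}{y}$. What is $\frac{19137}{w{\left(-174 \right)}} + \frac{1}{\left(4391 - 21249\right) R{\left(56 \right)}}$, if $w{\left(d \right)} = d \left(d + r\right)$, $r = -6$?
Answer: $\frac{53773811}{87998760} \approx 0.61107$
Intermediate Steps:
$R{\left(y \right)} = -1$ ($R{\left(y \right)} = -2 + \frac{y}{y} = -2 + 1 = -1$)
$w{\left(d \right)} = d \left(-6 + d\right)$ ($w{\left(d \right)} = d \left(d - 6\right) = d \left(-6 + d\right)$)
$\frac{19137}{w{\left(-174 \right)}} + \frac{1}{\left(4391 - 21249\right) R{\left(56 \right)}} = \frac{19137}{\left(-174\right) \left(-6 - 174\right)} + \frac{1}{\left(4391 - 21249\right) \left(-1\right)} = \frac{19137}{\left(-174\right) \left(-180\right)} + \frac{1}{-16858} \left(-1\right) = \frac{19137}{31320} - - \frac{1}{16858} = 19137 \cdot \frac{1}{31320} + \frac{1}{16858} = \frac{6379}{10440} + \frac{1}{16858} = \frac{53773811}{87998760}$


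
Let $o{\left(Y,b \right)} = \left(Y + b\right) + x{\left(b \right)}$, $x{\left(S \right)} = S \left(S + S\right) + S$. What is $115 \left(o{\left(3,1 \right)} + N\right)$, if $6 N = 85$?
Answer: $\frac{14605}{6} \approx 2434.2$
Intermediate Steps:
$x{\left(S \right)} = S + 2 S^{2}$ ($x{\left(S \right)} = S 2 S + S = 2 S^{2} + S = S + 2 S^{2}$)
$o{\left(Y,b \right)} = Y + b + b \left(1 + 2 b\right)$ ($o{\left(Y,b \right)} = \left(Y + b\right) + b \left(1 + 2 b\right) = Y + b + b \left(1 + 2 b\right)$)
$N = \frac{85}{6}$ ($N = \frac{1}{6} \cdot 85 = \frac{85}{6} \approx 14.167$)
$115 \left(o{\left(3,1 \right)} + N\right) = 115 \left(\left(3 + 1 + 1 \left(1 + 2 \cdot 1\right)\right) + \frac{85}{6}\right) = 115 \left(\left(3 + 1 + 1 \left(1 + 2\right)\right) + \frac{85}{6}\right) = 115 \left(\left(3 + 1 + 1 \cdot 3\right) + \frac{85}{6}\right) = 115 \left(\left(3 + 1 + 3\right) + \frac{85}{6}\right) = 115 \left(7 + \frac{85}{6}\right) = 115 \cdot \frac{127}{6} = \frac{14605}{6}$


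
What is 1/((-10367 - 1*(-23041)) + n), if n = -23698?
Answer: -1/11024 ≈ -9.0711e-5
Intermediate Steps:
1/((-10367 - 1*(-23041)) + n) = 1/((-10367 - 1*(-23041)) - 23698) = 1/((-10367 + 23041) - 23698) = 1/(12674 - 23698) = 1/(-11024) = -1/11024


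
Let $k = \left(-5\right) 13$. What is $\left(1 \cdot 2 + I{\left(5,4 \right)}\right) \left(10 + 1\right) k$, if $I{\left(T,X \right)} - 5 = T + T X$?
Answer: $-22880$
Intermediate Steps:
$I{\left(T,X \right)} = 5 + T + T X$ ($I{\left(T,X \right)} = 5 + \left(T + T X\right) = 5 + T + T X$)
$k = -65$
$\left(1 \cdot 2 + I{\left(5,4 \right)}\right) \left(10 + 1\right) k = \left(1 \cdot 2 + \left(5 + 5 + 5 \cdot 4\right)\right) \left(10 + 1\right) \left(-65\right) = \left(2 + \left(5 + 5 + 20\right)\right) 11 \left(-65\right) = \left(2 + 30\right) 11 \left(-65\right) = 32 \cdot 11 \left(-65\right) = 352 \left(-65\right) = -22880$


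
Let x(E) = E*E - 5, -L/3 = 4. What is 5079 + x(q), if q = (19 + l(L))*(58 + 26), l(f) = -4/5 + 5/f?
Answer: 55912811/25 ≈ 2.2365e+6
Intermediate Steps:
L = -12 (L = -3*4 = -12)
l(f) = -⅘ + 5/f (l(f) = -4*⅕ + 5/f = -⅘ + 5/f)
q = 7469/5 (q = (19 + (-⅘ + 5/(-12)))*(58 + 26) = (19 + (-⅘ + 5*(-1/12)))*84 = (19 + (-⅘ - 5/12))*84 = (19 - 73/60)*84 = (1067/60)*84 = 7469/5 ≈ 1493.8)
x(E) = -5 + E² (x(E) = E² - 5 = -5 + E²)
5079 + x(q) = 5079 + (-5 + (7469/5)²) = 5079 + (-5 + 55785961/25) = 5079 + 55785836/25 = 55912811/25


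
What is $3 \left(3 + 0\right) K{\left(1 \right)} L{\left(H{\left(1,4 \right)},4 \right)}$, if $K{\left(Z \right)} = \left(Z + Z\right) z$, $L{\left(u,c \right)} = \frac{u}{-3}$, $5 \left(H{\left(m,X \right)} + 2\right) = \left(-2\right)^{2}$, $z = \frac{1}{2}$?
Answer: $\frac{18}{5} \approx 3.6$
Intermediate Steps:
$z = \frac{1}{2} \approx 0.5$
$H{\left(m,X \right)} = - \frac{6}{5}$ ($H{\left(m,X \right)} = -2 + \frac{\left(-2\right)^{2}}{5} = -2 + \frac{1}{5} \cdot 4 = -2 + \frac{4}{5} = - \frac{6}{5}$)
$L{\left(u,c \right)} = - \frac{u}{3}$ ($L{\left(u,c \right)} = u \left(- \frac{1}{3}\right) = - \frac{u}{3}$)
$K{\left(Z \right)} = Z$ ($K{\left(Z \right)} = \left(Z + Z\right) \frac{1}{2} = 2 Z \frac{1}{2} = Z$)
$3 \left(3 + 0\right) K{\left(1 \right)} L{\left(H{\left(1,4 \right)},4 \right)} = 3 \left(3 + 0\right) 1 \left(\left(- \frac{1}{3}\right) \left(- \frac{6}{5}\right)\right) = 3 \cdot 3 \cdot 1 \cdot \frac{2}{5} = 9 \cdot 1 \cdot \frac{2}{5} = 9 \cdot \frac{2}{5} = \frac{18}{5}$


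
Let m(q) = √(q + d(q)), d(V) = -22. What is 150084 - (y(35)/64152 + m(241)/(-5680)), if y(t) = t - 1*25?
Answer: 4814094379/32076 + √219/5680 ≈ 1.5008e+5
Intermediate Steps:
y(t) = -25 + t (y(t) = t - 25 = -25 + t)
m(q) = √(-22 + q) (m(q) = √(q - 22) = √(-22 + q))
150084 - (y(35)/64152 + m(241)/(-5680)) = 150084 - ((-25 + 35)/64152 + √(-22 + 241)/(-5680)) = 150084 - (10*(1/64152) + √219*(-1/5680)) = 150084 - (5/32076 - √219/5680) = 150084 + (-5/32076 + √219/5680) = 4814094379/32076 + √219/5680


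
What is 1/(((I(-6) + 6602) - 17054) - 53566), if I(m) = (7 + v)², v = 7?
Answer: -1/63822 ≈ -1.5669e-5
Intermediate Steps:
I(m) = 196 (I(m) = (7 + 7)² = 14² = 196)
1/(((I(-6) + 6602) - 17054) - 53566) = 1/(((196 + 6602) - 17054) - 53566) = 1/((6798 - 17054) - 53566) = 1/(-10256 - 53566) = 1/(-63822) = -1/63822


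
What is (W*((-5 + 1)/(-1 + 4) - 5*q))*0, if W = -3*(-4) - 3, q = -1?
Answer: 0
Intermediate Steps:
W = 9 (W = 12 - 3 = 9)
(W*((-5 + 1)/(-1 + 4) - 5*q))*0 = (9*((-5 + 1)/(-1 + 4) - 5*(-1)))*0 = (9*(-4/3 + 5))*0 = (9*(11/3))*0 = 33*0 = 0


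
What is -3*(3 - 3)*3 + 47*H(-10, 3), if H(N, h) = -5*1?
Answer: -235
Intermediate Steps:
H(N, h) = -5
-3*(3 - 3)*3 + 47*H(-10, 3) = -3*(3 - 3)*3 + 47*(-5) = -3*0*3 - 235 = 0*3 - 235 = 0 - 235 = -235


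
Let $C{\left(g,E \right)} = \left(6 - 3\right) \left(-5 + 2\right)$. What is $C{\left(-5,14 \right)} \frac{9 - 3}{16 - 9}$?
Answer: $- \frac{54}{7} \approx -7.7143$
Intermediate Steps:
$C{\left(g,E \right)} = -9$ ($C{\left(g,E \right)} = 3 \left(-3\right) = -9$)
$C{\left(-5,14 \right)} \frac{9 - 3}{16 - 9} = - 9 \frac{9 - 3}{16 - 9} = - 9 \cdot \frac{6}{7} = - 9 \cdot 6 \cdot \frac{1}{7} = \left(-9\right) \frac{6}{7} = - \frac{54}{7}$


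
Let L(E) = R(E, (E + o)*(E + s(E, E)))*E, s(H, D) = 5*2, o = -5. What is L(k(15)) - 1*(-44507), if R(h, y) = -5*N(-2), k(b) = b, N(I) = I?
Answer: 44657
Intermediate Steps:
s(H, D) = 10
R(h, y) = 10 (R(h, y) = -5*(-2) = 10)
L(E) = 10*E
L(k(15)) - 1*(-44507) = 10*15 - 1*(-44507) = 150 + 44507 = 44657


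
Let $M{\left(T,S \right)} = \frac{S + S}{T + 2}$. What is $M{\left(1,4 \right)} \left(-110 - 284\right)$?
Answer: $- \frac{3152}{3} \approx -1050.7$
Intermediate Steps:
$M{\left(T,S \right)} = \frac{2 S}{2 + T}$
$M{\left(1,4 \right)} \left(-110 - 284\right) = 2 \cdot 4 \frac{1}{2 + 1} \left(-110 - 284\right) = 2 \cdot 4 \cdot \frac{1}{3} \left(-394\right) = \frac{8}{3} \left(-394\right) = - \frac{3152}{3}$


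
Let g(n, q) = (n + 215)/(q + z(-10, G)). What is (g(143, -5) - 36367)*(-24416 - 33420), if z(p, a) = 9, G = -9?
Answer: 2098145490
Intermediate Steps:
g(n, q) = (215 + n)/(9 + q) (g(n, q) = (n + 215)/(q + 9) = (215 + n)/(9 + q))
(g(143, -5) - 36367)*(-24416 - 33420) = ((215 + 143)/(9 - 5) - 36367)*(-24416 - 33420) = (358/4 - 36367)*(-57836) = ((1/4)*358 - 36367)*(-57836) = (179/2 - 36367)*(-57836) = -72555/2*(-57836) = 2098145490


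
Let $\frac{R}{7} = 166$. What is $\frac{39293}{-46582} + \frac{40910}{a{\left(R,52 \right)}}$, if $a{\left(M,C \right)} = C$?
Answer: $\frac{237953298}{302783} \approx 785.89$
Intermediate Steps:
$R = 1162$ ($R = 7 \cdot 166 = 1162$)
$\frac{39293}{-46582} + \frac{40910}{a{\left(R,52 \right)}} = \frac{39293}{-46582} + \frac{40910}{52} = 39293 \left(- \frac{1}{46582}\right) + 40910 \cdot \frac{1}{52} = - \frac{39293}{46582} + \frac{20455}{26} = \frac{237953298}{302783}$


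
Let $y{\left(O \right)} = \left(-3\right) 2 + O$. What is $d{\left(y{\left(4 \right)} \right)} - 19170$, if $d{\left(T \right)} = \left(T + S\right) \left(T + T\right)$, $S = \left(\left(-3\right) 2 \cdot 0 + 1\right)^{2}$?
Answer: $-19166$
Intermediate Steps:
$y{\left(O \right)} = -6 + O$
$S = 1$ ($S = \left(\left(-6\right) 0 + 1\right)^{2} = \left(0 + 1\right)^{2} = 1^{2} = 1$)
$d{\left(T \right)} = 2 T \left(1 + T\right)$ ($d{\left(T \right)} = \left(T + 1\right) \left(T + T\right) = \left(1 + T\right) 2 T = 2 T \left(1 + T\right)$)
$d{\left(y{\left(4 \right)} \right)} - 19170 = 2 \left(-6 + 4\right) \left(1 + \left(-6 + 4\right)\right) - 19170 = 2 \left(-2\right) \left(1 - 2\right) - 19170 = 2 \left(-2\right) \left(-1\right) - 19170 = 4 - 19170 = -19166$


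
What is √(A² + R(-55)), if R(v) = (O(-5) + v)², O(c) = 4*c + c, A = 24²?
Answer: 16*√1321 ≈ 581.53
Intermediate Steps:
A = 576
O(c) = 5*c
R(v) = (-25 + v)² (R(v) = (5*(-5) + v)² = (-25 + v)²)
√(A² + R(-55)) = √(576² + (-25 - 55)²) = √(331776 + (-80)²) = √(331776 + 6400) = √338176 = 16*√1321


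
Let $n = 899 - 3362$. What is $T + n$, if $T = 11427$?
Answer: $8964$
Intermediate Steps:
$n = -2463$ ($n = 899 - 3362 = -2463$)
$T + n = 11427 - 2463 = 8964$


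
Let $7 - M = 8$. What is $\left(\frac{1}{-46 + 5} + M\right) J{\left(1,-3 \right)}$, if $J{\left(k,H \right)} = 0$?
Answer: $0$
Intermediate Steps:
$M = -1$ ($M = 7 - 8 = -1$)
$\left(\frac{1}{-46 + 5} + M\right) J{\left(1,-3 \right)} = \left(\frac{1}{-46 + 5} - 1\right) 0 = \left(\frac{1}{-41} - 1\right) 0 = \left(- \frac{1}{41} - 1\right) 0 = \left(- \frac{42}{41}\right) 0 = 0$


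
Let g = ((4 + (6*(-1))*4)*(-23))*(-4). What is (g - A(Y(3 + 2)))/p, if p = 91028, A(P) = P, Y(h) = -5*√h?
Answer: -460/22757 + 5*√5/91028 ≈ -0.020091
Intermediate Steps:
g = -1840 (g = ((4 - 6*4)*(-23))*(-4) = ((4 - 24)*(-23))*(-4) = -20*(-23)*(-4) = 460*(-4) = -1840)
(g - A(Y(3 + 2)))/p = (-1840 - (-5)*√(3 + 2))/91028 = (-1840 - (-5)*√5)*(1/91028) = (-1840 + 5*√5)*(1/91028) = -460/22757 + 5*√5/91028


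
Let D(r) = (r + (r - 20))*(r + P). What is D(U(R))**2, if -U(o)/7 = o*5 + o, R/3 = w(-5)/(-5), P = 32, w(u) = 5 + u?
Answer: 409600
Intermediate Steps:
R = 0 (R = 3*((5 - 5)/(-5)) = 3*(0*(-1/5)) = 3*0 = 0)
U(o) = -42*o (U(o) = -7*(o*5 + o) = -7*(5*o + o) = -42*o)
D(r) = (-20 + 2*r)*(32 + r) (D(r) = (r + (r - 20))*(r + 32) = (r + (-20 + r))*(32 + r) = (-20 + 2*r)*(32 + r))
D(U(R))**2 = (-640 + 2*(-42*0)**2 + 44*(-42*0))**2 = (-640 + 2*0**2 + 44*0)**2 = (-640 + 2*0 + 0)**2 = (-640 + 0 + 0)**2 = (-640)**2 = 409600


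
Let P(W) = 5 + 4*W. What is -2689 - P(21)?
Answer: -2778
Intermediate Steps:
-2689 - P(21) = -2689 - (5 + 4*21) = -2689 - (5 + 84) = -2689 - 1*89 = -2689 - 89 = -2778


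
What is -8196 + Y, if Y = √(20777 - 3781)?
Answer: -8196 + 2*√4249 ≈ -8065.6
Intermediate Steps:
Y = 2*√4249 (Y = √16996 = 2*√4249 ≈ 130.37)
-8196 + Y = -8196 + 2*√4249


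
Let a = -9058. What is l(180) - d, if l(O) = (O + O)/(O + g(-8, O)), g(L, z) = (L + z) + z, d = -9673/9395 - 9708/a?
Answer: 512978903/808449145 ≈ 0.63452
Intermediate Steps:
d = 1794313/42549955 (d = -9673/9395 - 9708/(-9058) = -9673*1/9395 - 9708*(-1/9058) = -9673/9395 + 4854/4529 = 1794313/42549955 ≈ 0.042170)
g(L, z) = L + 2*z
l(O) = 2*O/(-8 + 3*O) (l(O) = (O + O)/(O + (-8 + 2*O)) = (2*O)/(-8 + 3*O) = 2*O/(-8 + 3*O))
l(180) - d = 2*180/(-8 + 3*180) - 1*1794313/42549955 = 2*180/(-8 + 540) - 1794313/42549955 = 2*180/532 - 1794313/42549955 = 2*180*(1/532) - 1794313/42549955 = 90/133 - 1794313/42549955 = 512978903/808449145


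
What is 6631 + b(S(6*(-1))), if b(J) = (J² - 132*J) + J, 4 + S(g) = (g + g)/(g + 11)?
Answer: 187759/25 ≈ 7510.4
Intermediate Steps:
S(g) = -4 + 2*g/(11 + g) (S(g) = -4 + (g + g)/(g + 11) = -4 + (2*g)/(11 + g) = -4 + 2*g/(11 + g))
b(J) = J² - 131*J
6631 + b(S(6*(-1))) = 6631 + (2*(-22 - 6*(-1))/(11 + 6*(-1)))*(-131 + 2*(-22 - 6*(-1))/(11 + 6*(-1))) = 6631 + (2*(-22 - 1*(-6))/(11 - 6))*(-131 + 2*(-22 - 1*(-6))/(11 - 6)) = 6631 + (2*(-22 + 6)/5)*(-131 + 2*(-22 + 6)/5) = 6631 + (2*(⅕)*(-16))*(-131 + 2*(⅕)*(-16)) = 6631 - 32*(-131 - 32/5)/5 = 6631 - 32/5*(-687/5) = 6631 + 21984/25 = 187759/25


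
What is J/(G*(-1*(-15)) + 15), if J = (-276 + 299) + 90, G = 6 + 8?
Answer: 113/225 ≈ 0.50222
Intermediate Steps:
G = 14
J = 113 (J = 23 + 90 = 113)
J/(G*(-1*(-15)) + 15) = 113/(14*(-1*(-15)) + 15) = 113/(14*15 + 15) = 113/(210 + 15) = 113/225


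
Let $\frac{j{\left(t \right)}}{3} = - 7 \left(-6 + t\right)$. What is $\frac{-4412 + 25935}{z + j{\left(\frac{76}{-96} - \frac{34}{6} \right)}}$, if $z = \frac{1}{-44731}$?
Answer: $\frac{7701962504}{93621975} \approx 82.267$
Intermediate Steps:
$z = - \frac{1}{44731} \approx -2.2356 \cdot 10^{-5}$
$j{\left(t \right)} = 126 - 21 t$ ($j{\left(t \right)} = 3 \left(- 7 \left(-6 + t\right)\right) = 3 \left(42 - 7 t\right) = 126 - 21 t$)
$\frac{-4412 + 25935}{z + j{\left(\frac{76}{-96} - \frac{34}{6} \right)}} = \frac{-4412 + 25935}{- \frac{1}{44731} - \left(-126 + 21 \left(\frac{76}{-96} - \frac{34}{6}\right)\right)} = \frac{21523}{- \frac{1}{44731} - \left(-126 + 21 \left(76 \left(- \frac{1}{96}\right) - \frac{17}{3}\right)\right)} = \frac{21523}{- \frac{1}{44731} - \left(-126 + 21 \left(- \frac{19}{24} - \frac{17}{3}\right)\right)} = \frac{21523}{- \frac{1}{44731} + \left(126 - - \frac{1085}{8}\right)} = \frac{21523}{- \frac{1}{44731} + \left(126 + \frac{1085}{8}\right)} = \frac{21523}{- \frac{1}{44731} + \frac{2093}{8}} = \frac{21523}{\frac{93621975}{357848}} = 21523 \cdot \frac{357848}{93621975} = \frac{7701962504}{93621975}$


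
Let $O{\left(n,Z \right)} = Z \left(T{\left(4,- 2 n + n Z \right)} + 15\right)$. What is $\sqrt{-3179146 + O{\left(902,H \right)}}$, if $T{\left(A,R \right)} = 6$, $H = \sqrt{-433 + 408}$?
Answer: $\sqrt{-3179146 + 105 i} \approx 0.03 + 1783.0 i$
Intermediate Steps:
$H = 5 i$ ($H = \sqrt{-25} = 5 i \approx 5.0 i$)
$O{\left(n,Z \right)} = 21 Z$ ($O{\left(n,Z \right)} = Z \left(6 + 15\right) = Z 21 = 21 Z$)
$\sqrt{-3179146 + O{\left(902,H \right)}} = \sqrt{-3179146 + 21 \cdot 5 i} = \sqrt{-3179146 + 105 i}$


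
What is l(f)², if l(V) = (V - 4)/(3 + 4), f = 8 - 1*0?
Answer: 16/49 ≈ 0.32653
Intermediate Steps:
f = 8 (f = 8 + 0 = 8)
l(V) = -4/7 + V/7 (l(V) = (-4 + V)/7 = (-4 + V)*(⅐) = -4/7 + V/7)
l(f)² = (-4/7 + (⅐)*8)² = (-4/7 + 8/7)² = (4/7)² = 16/49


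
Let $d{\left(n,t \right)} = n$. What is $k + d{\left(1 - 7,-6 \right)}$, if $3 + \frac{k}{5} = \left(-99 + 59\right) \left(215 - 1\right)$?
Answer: $-42821$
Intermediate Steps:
$k = -42815$ ($k = -15 + 5 \left(-99 + 59\right) \left(215 - 1\right) = -15 + 5 \left(\left(-40\right) 214\right) = -15 + 5 \left(-8560\right) = -15 - 42800 = -42815$)
$k + d{\left(1 - 7,-6 \right)} = -42815 + \left(1 - 7\right) = -42815 - 6 = -42821$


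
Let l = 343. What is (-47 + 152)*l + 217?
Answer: 36232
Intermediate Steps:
(-47 + 152)*l + 217 = (-47 + 152)*343 + 217 = 105*343 + 217 = 36015 + 217 = 36232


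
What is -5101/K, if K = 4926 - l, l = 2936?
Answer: -5101/1990 ≈ -2.5633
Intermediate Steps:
K = 1990 (K = 4926 - 1*2936 = 4926 - 2936 = 1990)
-5101/K = -5101/1990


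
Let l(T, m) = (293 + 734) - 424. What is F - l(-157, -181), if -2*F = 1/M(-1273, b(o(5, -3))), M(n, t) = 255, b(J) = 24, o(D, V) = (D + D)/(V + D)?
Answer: -307531/510 ≈ -603.00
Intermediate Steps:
o(D, V) = 2*D/(D + V) (o(D, V) = (2*D)/(D + V) = 2*D/(D + V))
l(T, m) = 603 (l(T, m) = 1027 - 424 = 603)
F = -1/510 (F = -1/2/255 = -1/2*1/255 = -1/510 ≈ -0.0019608)
F - l(-157, -181) = -1/510 - 1*603 = -1/510 - 603 = -307531/510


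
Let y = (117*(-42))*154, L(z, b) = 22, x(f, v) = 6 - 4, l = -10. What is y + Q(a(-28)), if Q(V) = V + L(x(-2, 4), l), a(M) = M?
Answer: -756762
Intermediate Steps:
x(f, v) = 2
y = -756756 (y = -4914*154 = -756756)
Q(V) = 22 + V (Q(V) = V + 22 = 22 + V)
y + Q(a(-28)) = -756756 + (22 - 28) = -756756 - 6 = -756762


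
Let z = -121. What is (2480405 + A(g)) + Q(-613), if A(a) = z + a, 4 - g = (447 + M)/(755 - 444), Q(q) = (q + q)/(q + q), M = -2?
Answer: 771369434/311 ≈ 2.4803e+6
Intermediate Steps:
Q(q) = 1 (Q(q) = (2*q)/((2*q)) = (2*q)*(1/(2*q)) = 1)
g = 799/311 (g = 4 - (447 - 2)/(755 - 444) = 4 - 445/311 = 799/311 ≈ 2.5691)
A(a) = -121 + a
(2480405 + A(g)) + Q(-613) = (2480405 + (-121 + 799/311)) + 1 = (2480405 - 36832/311) + 1 = 771369123/311 + 1 = 771369434/311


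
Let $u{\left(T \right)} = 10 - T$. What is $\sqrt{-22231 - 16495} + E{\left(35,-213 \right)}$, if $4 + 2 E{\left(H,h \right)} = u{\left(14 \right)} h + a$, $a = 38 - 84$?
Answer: $401 + 17 i \sqrt{134} \approx 401.0 + 196.79 i$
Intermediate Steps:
$a = -46$
$E{\left(H,h \right)} = -25 - 2 h$ ($E{\left(H,h \right)} = -2 + \frac{\left(10 - 14\right) h - 46}{2} = -2 + \frac{- 4 h - 46}{2} = -2 + \frac{-46 - 4 h}{2} = -2 - \left(23 + 2 h\right) = -25 - 2 h$)
$\sqrt{-22231 - 16495} + E{\left(35,-213 \right)} = \sqrt{-22231 - 16495} - -401 = \sqrt{-38726} + \left(-25 + 426\right) = 17 i \sqrt{134} + 401 = 401 + 17 i \sqrt{134}$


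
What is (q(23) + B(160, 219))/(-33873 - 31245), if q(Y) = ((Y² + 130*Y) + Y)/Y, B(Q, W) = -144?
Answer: -5/32559 ≈ -0.00015357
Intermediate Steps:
q(Y) = (Y² + 131*Y)/Y
(q(23) + B(160, 219))/(-33873 - 31245) = ((131 + 23) - 144)/(-33873 - 31245) = (154 - 144)/(-65118) = 10*(-1/65118) = -5/32559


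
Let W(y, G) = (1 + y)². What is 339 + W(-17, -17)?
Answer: 595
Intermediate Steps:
339 + W(-17, -17) = 339 + (1 - 17)² = 339 + (-16)² = 339 + 256 = 595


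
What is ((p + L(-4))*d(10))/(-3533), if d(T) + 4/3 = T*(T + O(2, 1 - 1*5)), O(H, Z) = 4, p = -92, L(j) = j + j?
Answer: 41600/10599 ≈ 3.9249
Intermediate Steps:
L(j) = 2*j
d(T) = -4/3 + T*(4 + T) (d(T) = -4/3 + T*(T + 4) = -4/3 + T*(4 + T))
((p + L(-4))*d(10))/(-3533) = ((-92 + 2*(-4))*(-4/3 + 10² + 4*10))/(-3533) = ((-92 - 8)*(-4/3 + 100 + 40))*(-1/3533) = -100*416/3*(-1/3533) = -41600/3*(-1/3533) = 41600/10599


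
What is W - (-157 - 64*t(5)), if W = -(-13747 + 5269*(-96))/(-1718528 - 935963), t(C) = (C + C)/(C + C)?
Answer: 586122940/2654491 ≈ 220.80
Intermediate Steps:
t(C) = 1 (t(C) = (2*C)/((2*C)) = (2*C)*(1/(2*C)) = 1)
W = -519571/2654491 (W = -(-13747 - 505824)/(-2654491) = -(-519571)*(-1)/2654491 = -1*519571/2654491 = -519571/2654491 ≈ -0.19573)
W - (-157 - 64*t(5)) = -519571/2654491 - (-157 - 64*1) = -519571/2654491 - (-157 - 64) = -519571/2654491 - 1*(-221) = -519571/2654491 + 221 = 586122940/2654491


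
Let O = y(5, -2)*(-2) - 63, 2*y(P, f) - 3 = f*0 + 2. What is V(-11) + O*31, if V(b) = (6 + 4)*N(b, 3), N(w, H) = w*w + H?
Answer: -868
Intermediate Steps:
N(w, H) = H + w² (N(w, H) = w² + H = H + w²)
y(P, f) = 5/2 (y(P, f) = 3/2 + (f*0 + 2)/2 = 3/2 + (0 + 2)/2 = 3/2 + (½)*2 = 3/2 + 1 = 5/2)
O = -68 (O = (5/2)*(-2) - 63 = -5 - 63 = -68)
V(b) = 30 + 10*b² (V(b) = (6 + 4)*(3 + b²) = 10*(3 + b²) = 30 + 10*b²)
V(-11) + O*31 = (30 + 10*(-11)²) - 68*31 = (30 + 10*121) - 2108 = (30 + 1210) - 2108 = 1240 - 2108 = -868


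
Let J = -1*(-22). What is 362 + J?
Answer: 384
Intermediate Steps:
J = 22
362 + J = 362 + 22 = 384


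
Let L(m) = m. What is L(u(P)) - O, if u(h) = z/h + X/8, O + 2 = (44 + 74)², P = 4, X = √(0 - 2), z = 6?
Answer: -27841/2 + I*√2/8 ≈ -13921.0 + 0.17678*I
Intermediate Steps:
X = I*√2 (X = √(-2) = I*√2 ≈ 1.4142*I)
O = 13922 (O = -2 + (44 + 74)² = -2 + 118² = -2 + 13924 = 13922)
u(h) = 6/h + I*√2/8 (u(h) = 6/h + (I*√2)/8 = 6/h + (I*√2)*(⅛) = 6/h + I*√2/8)
L(u(P)) - O = (6/4 + I*√2/8) - 1*13922 = (6*(¼) + I*√2/8) - 13922 = (3/2 + I*√2/8) - 13922 = -27841/2 + I*√2/8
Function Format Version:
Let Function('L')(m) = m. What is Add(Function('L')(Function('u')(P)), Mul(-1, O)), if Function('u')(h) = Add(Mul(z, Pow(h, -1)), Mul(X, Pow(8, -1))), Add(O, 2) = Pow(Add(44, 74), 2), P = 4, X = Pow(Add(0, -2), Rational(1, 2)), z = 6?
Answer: Add(Rational(-27841, 2), Mul(Rational(1, 8), I, Pow(2, Rational(1, 2)))) ≈ Add(-13921., Mul(0.17678, I))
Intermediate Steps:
X = Mul(I, Pow(2, Rational(1, 2))) (X = Pow(-2, Rational(1, 2)) = Mul(I, Pow(2, Rational(1, 2))) ≈ Mul(1.4142, I))
O = 13922 (O = Add(-2, Pow(Add(44, 74), 2)) = Add(-2, Pow(118, 2)) = Add(-2, 13924) = 13922)
Function('u')(h) = Add(Mul(6, Pow(h, -1)), Mul(Rational(1, 8), I, Pow(2, Rational(1, 2)))) (Function('u')(h) = Add(Mul(6, Pow(h, -1)), Mul(Mul(I, Pow(2, Rational(1, 2))), Pow(8, -1))) = Add(Mul(6, Pow(h, -1)), Mul(Mul(I, Pow(2, Rational(1, 2))), Rational(1, 8))) = Add(Mul(6, Pow(h, -1)), Mul(Rational(1, 8), I, Pow(2, Rational(1, 2)))))
Add(Function('L')(Function('u')(P)), Mul(-1, O)) = Add(Add(Mul(6, Pow(4, -1)), Mul(Rational(1, 8), I, Pow(2, Rational(1, 2)))), Mul(-1, 13922)) = Add(Add(Mul(6, Rational(1, 4)), Mul(Rational(1, 8), I, Pow(2, Rational(1, 2)))), -13922) = Add(Add(Rational(3, 2), Mul(Rational(1, 8), I, Pow(2, Rational(1, 2)))), -13922) = Add(Rational(-27841, 2), Mul(Rational(1, 8), I, Pow(2, Rational(1, 2))))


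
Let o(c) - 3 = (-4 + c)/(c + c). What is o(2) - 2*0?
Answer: 5/2 ≈ 2.5000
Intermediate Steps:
o(c) = 3 + (-4 + c)/(2*c) (o(c) = 3 + (-4 + c)/(c + c) = 3 + (-4 + c)/((2*c)) = 3 + (-4 + c)*(1/(2*c)) = 3 + (-4 + c)/(2*c))
o(2) - 2*0 = (7/2 - 2/2) - 2*0 = (7/2 - 2*½) + 0 = (7/2 - 1) + 0 = 5/2 + 0 = 5/2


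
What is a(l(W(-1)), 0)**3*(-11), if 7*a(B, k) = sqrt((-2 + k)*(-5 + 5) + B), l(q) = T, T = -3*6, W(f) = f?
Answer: 594*I*sqrt(2)/343 ≈ 2.4491*I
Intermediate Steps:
T = -18
l(q) = -18
a(B, k) = sqrt(B)/7 (a(B, k) = sqrt((-2 + k)*(-5 + 5) + B)/7 = sqrt((-2 + k)*0 + B)/7 = sqrt(0 + B)/7 = sqrt(B)/7)
a(l(W(-1)), 0)**3*(-11) = (sqrt(-18)/7)**3*(-11) = ((3*I*sqrt(2))/7)**3*(-11) = (3*I*sqrt(2)/7)**3*(-11) = -54*I*sqrt(2)/343*(-11) = 594*I*sqrt(2)/343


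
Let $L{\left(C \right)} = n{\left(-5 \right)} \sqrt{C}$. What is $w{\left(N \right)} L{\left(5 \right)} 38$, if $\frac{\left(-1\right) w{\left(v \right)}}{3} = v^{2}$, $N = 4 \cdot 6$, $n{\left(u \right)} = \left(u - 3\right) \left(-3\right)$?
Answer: $- 1575936 \sqrt{5} \approx -3.5239 \cdot 10^{6}$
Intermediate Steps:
$n{\left(u \right)} = 9 - 3 u$ ($n{\left(u \right)} = \left(-3 + u\right) \left(-3\right) = 9 - 3 u$)
$N = 24$
$L{\left(C \right)} = 24 \sqrt{C}$ ($L{\left(C \right)} = \left(9 - -15\right) \sqrt{C} = \left(9 + 15\right) \sqrt{C} = 24 \sqrt{C}$)
$w{\left(v \right)} = - 3 v^{2}$
$w{\left(N \right)} L{\left(5 \right)} 38 = - 3 \cdot 24^{2} \cdot 24 \sqrt{5} \cdot 38 = \left(-3\right) 576 \cdot 24 \sqrt{5} \cdot 38 = - 1728 \cdot 24 \sqrt{5} \cdot 38 = - 41472 \sqrt{5} \cdot 38 = - 1575936 \sqrt{5}$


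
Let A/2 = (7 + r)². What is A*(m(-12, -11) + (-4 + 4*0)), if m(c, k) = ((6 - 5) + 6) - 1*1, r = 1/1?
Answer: 256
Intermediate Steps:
r = 1 (r = 1*1 = 1)
A = 128 (A = 2*(7 + 1)² = 2*8² = 2*64 = 128)
m(c, k) = 6 (m(c, k) = (1 + 6) - 1 = 7 - 1 = 6)
A*(m(-12, -11) + (-4 + 4*0)) = 128*(6 + (-4 + 4*0)) = 128*(6 + (-4 + 0)) = 128*(6 - 4) = 128*2 = 256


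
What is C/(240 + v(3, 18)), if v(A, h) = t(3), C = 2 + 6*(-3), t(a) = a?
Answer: -16/243 ≈ -0.065844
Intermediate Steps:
C = -16 (C = 2 - 18 = -16)
v(A, h) = 3
C/(240 + v(3, 18)) = -16/(240 + 3) = -16/243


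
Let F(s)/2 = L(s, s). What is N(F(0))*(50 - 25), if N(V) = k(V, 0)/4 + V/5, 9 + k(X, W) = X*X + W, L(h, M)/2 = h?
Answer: -225/4 ≈ -56.250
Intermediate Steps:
L(h, M) = 2*h
F(s) = 4*s (F(s) = 2*(2*s) = 4*s)
k(X, W) = -9 + W + X² (k(X, W) = -9 + (X*X + W) = -9 + (X² + W) = -9 + (W + X²) = -9 + W + X²)
N(V) = -9/4 + V²/4 + V/5 (N(V) = (-9 + 0 + V²)/4 + V/5 = (-9 + V²)*(¼) + V*(⅕) = (-9/4 + V²/4) + V/5 = -9/4 + V²/4 + V/5)
N(F(0))*(50 - 25) = (-9/4 + (4*0)²/4 + (4*0)/5)*(50 - 25) = (-9/4 + (¼)*0² + (⅕)*0)*25 = (-9/4 + (¼)*0 + 0)*25 = (-9/4 + 0 + 0)*25 = -9/4*25 = -225/4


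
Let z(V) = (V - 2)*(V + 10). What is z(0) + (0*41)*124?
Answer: -20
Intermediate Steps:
z(V) = (-2 + V)*(10 + V)
z(0) + (0*41)*124 = (-20 + 0**2 + 8*0) + (0*41)*124 = (-20 + 0 + 0) + 0*124 = -20 + 0 = -20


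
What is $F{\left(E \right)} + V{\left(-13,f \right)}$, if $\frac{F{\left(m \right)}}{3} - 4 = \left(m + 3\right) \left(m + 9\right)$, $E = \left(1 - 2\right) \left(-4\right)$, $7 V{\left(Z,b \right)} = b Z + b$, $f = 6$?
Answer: $\frac{1923}{7} \approx 274.71$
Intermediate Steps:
$V{\left(Z,b \right)} = \frac{b}{7} + \frac{Z b}{7}$ ($V{\left(Z,b \right)} = \frac{b Z + b}{7} = \frac{Z b + b}{7} = \frac{b + Z b}{7} = \frac{b}{7} + \frac{Z b}{7}$)
$E = 4$ ($E = \left(-1\right) \left(-4\right) = 4$)
$F{\left(m \right)} = 12 + 3 \left(3 + m\right) \left(9 + m\right)$ ($F{\left(m \right)} = 12 + 3 \left(m + 3\right) \left(m + 9\right) = 12 + 3 \left(3 + m\right) \left(9 + m\right)$)
$F{\left(E \right)} + V{\left(-13,f \right)} = \left(93 + 3 \cdot 4^{2} + 36 \cdot 4\right) + \frac{1}{7} \cdot 6 \left(1 - 13\right) = \left(93 + 3 \cdot 16 + 144\right) + \frac{1}{7} \cdot 6 \left(-12\right) = \left(93 + 48 + 144\right) - \frac{72}{7} = 285 - \frac{72}{7} = \frac{1923}{7}$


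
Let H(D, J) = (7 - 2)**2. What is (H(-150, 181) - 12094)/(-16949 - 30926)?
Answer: 12069/47875 ≈ 0.25209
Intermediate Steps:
H(D, J) = 25 (H(D, J) = 5**2 = 25)
(H(-150, 181) - 12094)/(-16949 - 30926) = (25 - 12094)/(-16949 - 30926) = -12069/(-47875) = -12069*(-1/47875) = 12069/47875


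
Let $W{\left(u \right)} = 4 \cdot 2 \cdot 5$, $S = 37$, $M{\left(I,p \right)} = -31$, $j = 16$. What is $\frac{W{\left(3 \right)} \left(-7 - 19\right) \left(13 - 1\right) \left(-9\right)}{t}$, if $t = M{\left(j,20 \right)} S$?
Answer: $- \frac{112320}{1147} \approx -97.925$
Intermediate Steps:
$W{\left(u \right)} = 40$ ($W{\left(u \right)} = 8 \cdot 5 = 40$)
$t = -1147$ ($t = \left(-31\right) 37 = -1147$)
$\frac{W{\left(3 \right)} \left(-7 - 19\right) \left(13 - 1\right) \left(-9\right)}{t} = \frac{40 \left(-7 - 19\right) \left(13 - 1\right) \left(-9\right)}{-1147} = 40 \left(\left(-26\right) 12\right) \left(-9\right) \left(- \frac{1}{1147}\right) = 40 \left(-312\right) \left(-9\right) \left(- \frac{1}{1147}\right) = \left(-12480\right) \left(-9\right) \left(- \frac{1}{1147}\right) = 112320 \left(- \frac{1}{1147}\right) = - \frac{112320}{1147}$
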